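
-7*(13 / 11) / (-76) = 91 / 836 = 0.11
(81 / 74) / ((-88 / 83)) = -6723 / 6512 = -1.03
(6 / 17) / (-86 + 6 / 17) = -3 / 728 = -0.00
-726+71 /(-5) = -3701 /5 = -740.20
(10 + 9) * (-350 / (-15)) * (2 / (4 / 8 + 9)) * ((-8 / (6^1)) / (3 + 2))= -224 / 9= -24.89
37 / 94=0.39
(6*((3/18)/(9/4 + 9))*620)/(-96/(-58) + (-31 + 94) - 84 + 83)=7192/8307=0.87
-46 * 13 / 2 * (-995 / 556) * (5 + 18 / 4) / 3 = 5652595 / 3336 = 1694.42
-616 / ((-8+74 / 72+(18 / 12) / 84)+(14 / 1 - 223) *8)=310464 / 846193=0.37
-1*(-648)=648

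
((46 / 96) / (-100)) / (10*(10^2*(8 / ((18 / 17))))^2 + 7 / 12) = -621 / 739840075600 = -0.00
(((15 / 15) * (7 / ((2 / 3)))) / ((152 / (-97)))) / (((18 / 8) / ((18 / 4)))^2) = -2037 / 76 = -26.80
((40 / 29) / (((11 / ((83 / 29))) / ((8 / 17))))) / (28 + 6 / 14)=185920 / 31296133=0.01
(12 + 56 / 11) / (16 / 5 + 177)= 940 / 9911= 0.09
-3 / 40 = -0.08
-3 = -3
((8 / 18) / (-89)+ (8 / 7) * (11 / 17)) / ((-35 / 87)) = -2030348 / 1112055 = -1.83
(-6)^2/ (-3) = -12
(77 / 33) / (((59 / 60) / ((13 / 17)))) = 1820 / 1003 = 1.81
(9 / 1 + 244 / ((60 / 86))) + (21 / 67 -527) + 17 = -151708 / 1005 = -150.95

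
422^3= 75151448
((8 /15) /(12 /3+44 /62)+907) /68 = 993289 /74460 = 13.34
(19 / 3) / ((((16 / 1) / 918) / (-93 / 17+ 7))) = 2223 / 4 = 555.75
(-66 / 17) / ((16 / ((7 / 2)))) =-231 / 272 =-0.85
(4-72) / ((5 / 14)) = -952 / 5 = -190.40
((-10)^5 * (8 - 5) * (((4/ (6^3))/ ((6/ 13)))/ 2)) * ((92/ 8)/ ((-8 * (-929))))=-934375/ 100332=-9.31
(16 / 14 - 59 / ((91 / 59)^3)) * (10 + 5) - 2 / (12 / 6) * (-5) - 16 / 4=-168088484 / 753571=-223.06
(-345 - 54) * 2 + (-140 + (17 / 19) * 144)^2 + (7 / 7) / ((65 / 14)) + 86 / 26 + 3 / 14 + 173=-163191949 / 328510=-496.76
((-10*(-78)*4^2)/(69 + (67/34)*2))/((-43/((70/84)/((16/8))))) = -2210/1333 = -1.66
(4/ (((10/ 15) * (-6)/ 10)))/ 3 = -10/ 3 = -3.33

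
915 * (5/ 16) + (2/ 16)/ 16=285.95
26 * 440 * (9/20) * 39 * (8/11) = 146016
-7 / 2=-3.50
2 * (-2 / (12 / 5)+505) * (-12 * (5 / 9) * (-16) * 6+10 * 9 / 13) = 25440250 / 39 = 652314.10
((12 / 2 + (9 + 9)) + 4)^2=784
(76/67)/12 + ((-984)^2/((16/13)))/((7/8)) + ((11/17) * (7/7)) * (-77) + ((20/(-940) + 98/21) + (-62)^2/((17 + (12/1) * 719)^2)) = 3596957556385734727/4000843626325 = 899049.77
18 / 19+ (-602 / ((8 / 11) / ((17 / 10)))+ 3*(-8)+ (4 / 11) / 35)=-83696313 / 58520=-1430.22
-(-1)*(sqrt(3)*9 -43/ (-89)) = 43/ 89 + 9*sqrt(3) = 16.07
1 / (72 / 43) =43 / 72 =0.60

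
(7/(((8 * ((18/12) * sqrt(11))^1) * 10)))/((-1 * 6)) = -7 * sqrt(11)/7920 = -0.00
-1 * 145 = -145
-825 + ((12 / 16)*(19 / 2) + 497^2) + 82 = 1970185 / 8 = 246273.12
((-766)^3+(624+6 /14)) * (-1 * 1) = 3146181301 /7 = 449454471.57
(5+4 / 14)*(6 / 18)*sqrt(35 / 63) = 37*sqrt(5) / 63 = 1.31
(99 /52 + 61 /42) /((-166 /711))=-868605 /60424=-14.38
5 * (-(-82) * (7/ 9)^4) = 984410/ 6561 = 150.04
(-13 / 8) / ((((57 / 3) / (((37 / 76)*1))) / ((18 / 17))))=-4329 / 98192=-0.04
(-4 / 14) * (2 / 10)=-2 / 35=-0.06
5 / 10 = 1 / 2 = 0.50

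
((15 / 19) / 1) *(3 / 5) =9 / 19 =0.47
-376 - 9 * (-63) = 191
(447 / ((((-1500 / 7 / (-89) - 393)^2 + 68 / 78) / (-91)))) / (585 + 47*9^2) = -68414334443 / 1126964793140840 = -0.00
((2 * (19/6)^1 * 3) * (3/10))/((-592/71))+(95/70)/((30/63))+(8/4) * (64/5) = 164377/5920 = 27.77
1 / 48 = 0.02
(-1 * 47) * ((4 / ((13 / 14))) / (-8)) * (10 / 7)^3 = 47000 / 637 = 73.78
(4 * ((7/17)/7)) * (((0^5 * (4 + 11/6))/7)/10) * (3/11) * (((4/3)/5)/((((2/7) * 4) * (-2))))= 0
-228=-228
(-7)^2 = 49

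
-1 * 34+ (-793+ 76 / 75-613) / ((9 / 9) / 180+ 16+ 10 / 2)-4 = -104362 / 995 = -104.89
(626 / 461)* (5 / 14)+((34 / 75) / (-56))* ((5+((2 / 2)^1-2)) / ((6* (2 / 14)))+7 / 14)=2574053 / 5808600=0.44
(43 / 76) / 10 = 43 / 760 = 0.06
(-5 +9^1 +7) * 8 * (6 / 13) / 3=176 / 13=13.54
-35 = -35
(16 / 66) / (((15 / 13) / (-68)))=-7072 / 495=-14.29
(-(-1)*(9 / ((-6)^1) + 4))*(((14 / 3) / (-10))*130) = -455 / 3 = -151.67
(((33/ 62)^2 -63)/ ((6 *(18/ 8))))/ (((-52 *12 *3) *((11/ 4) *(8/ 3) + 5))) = 8929/ 44375136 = 0.00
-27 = -27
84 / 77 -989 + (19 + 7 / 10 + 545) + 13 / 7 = -324441 / 770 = -421.35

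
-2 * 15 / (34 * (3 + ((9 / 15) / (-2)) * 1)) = -50 / 153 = -0.33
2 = 2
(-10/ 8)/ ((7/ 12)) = -15/ 7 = -2.14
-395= -395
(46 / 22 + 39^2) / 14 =8377 / 77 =108.79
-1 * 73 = -73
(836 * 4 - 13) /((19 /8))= 26648 /19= 1402.53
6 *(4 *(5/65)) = 24/13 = 1.85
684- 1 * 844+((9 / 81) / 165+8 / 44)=-237329 / 1485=-159.82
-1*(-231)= 231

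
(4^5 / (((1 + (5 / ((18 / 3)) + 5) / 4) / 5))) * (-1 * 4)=-491520 / 59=-8330.85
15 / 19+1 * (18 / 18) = 34 / 19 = 1.79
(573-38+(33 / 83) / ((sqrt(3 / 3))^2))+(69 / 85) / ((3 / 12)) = 3800138 / 7055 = 538.64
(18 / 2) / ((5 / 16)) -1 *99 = -351 / 5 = -70.20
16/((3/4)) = 64/3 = 21.33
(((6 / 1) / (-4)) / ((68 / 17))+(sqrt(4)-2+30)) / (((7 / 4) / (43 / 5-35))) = -15642 / 35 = -446.91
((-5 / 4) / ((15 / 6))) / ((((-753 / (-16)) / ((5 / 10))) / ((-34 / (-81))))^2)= -36992 / 3720146049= -0.00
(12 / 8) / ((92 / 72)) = 27 / 23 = 1.17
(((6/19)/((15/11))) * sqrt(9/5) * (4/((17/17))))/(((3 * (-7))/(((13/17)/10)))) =-572 * sqrt(5)/282625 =-0.00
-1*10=-10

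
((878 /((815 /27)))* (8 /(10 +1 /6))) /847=1137888 /42108605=0.03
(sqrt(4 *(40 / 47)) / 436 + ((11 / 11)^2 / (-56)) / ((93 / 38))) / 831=-19 / 2163924 + sqrt(470) / 4257213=-0.00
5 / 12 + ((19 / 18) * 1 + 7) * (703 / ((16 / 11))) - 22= 1115069 / 288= 3871.77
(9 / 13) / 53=9 / 689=0.01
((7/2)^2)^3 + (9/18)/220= 6470703/3520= 1838.27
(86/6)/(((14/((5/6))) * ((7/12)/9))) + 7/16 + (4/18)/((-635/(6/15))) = 304692089/22402800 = 13.60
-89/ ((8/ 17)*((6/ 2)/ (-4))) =1513/ 6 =252.17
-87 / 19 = -4.58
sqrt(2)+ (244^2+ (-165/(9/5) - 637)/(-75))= sqrt(2)+ 13397786/225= 59547.13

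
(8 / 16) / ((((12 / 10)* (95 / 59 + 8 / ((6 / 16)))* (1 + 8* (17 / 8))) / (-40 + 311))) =79945 / 292392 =0.27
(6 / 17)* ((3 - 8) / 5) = -6 / 17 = -0.35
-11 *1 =-11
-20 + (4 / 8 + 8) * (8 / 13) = -192 / 13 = -14.77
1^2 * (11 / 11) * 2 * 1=2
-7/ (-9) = 7/ 9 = 0.78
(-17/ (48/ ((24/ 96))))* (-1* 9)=51/ 64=0.80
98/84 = 7/6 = 1.17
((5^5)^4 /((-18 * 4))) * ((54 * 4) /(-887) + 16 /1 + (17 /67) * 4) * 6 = -133287174689775.56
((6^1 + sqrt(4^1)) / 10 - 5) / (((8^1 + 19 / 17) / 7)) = -2499 / 775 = -3.22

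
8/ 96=1/ 12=0.08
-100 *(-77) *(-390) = -3003000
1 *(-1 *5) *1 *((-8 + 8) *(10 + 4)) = 0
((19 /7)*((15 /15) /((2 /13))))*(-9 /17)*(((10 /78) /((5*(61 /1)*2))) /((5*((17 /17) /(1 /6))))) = -19 /290360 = -0.00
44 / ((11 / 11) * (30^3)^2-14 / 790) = 17380 / 287954999993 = 0.00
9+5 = 14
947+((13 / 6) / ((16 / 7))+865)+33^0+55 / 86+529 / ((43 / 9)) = 7947673 / 4128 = 1925.31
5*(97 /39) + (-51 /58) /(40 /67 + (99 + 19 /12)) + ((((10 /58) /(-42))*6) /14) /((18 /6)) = 37348458267 /3005520154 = 12.43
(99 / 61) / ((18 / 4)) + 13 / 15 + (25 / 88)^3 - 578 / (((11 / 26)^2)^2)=-18039.33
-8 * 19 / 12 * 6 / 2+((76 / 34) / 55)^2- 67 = -105.00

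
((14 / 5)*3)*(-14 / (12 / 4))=-196 / 5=-39.20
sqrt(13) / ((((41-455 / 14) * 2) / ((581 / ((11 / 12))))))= 6972 * sqrt(13) / 187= 134.43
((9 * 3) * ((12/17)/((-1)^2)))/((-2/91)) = -14742/17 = -867.18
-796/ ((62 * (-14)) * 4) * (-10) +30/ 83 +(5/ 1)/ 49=-1.83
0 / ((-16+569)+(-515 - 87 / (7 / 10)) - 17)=0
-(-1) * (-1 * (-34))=34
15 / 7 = 2.14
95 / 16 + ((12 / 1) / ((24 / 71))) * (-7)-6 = -3977 / 16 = -248.56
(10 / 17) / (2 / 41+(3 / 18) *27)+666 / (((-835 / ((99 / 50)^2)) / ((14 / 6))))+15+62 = 462185013193 / 6618418750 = 69.83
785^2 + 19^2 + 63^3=866633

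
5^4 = 625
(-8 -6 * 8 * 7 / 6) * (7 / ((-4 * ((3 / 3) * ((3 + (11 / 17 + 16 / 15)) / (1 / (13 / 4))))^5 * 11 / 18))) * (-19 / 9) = -146842746825600000 / 320244593621139553223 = -0.00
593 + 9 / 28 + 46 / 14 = 16705 / 28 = 596.61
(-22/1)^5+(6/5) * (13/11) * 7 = -283449214/55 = -5153622.07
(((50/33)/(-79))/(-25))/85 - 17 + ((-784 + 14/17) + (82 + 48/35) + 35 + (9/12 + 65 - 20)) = -3946505221/6204660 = -636.06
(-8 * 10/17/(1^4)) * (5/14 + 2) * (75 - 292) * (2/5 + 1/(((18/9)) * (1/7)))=159588/17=9387.53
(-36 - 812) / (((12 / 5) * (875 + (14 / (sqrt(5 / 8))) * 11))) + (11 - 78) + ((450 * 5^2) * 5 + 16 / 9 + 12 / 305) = 56184.49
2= 2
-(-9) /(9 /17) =17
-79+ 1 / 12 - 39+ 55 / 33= -465 / 4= -116.25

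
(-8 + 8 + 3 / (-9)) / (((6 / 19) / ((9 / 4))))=-19 / 8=-2.38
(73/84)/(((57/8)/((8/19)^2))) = 9344/432117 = 0.02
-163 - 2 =-165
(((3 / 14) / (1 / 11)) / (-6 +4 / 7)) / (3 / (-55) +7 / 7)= -1815 / 3952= -0.46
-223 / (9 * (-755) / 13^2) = 37687 / 6795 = 5.55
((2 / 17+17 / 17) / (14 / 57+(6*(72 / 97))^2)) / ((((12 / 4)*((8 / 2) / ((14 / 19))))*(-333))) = -0.00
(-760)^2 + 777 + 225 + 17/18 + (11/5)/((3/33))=578627.14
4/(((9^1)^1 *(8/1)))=1/18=0.06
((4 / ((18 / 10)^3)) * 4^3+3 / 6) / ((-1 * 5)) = -64729 / 7290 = -8.88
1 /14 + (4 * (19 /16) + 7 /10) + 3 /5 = 857 /140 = 6.12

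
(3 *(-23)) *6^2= -2484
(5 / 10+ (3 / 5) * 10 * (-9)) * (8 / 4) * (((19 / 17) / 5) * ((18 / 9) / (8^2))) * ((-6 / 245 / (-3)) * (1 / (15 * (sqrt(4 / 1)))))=-2033 / 9996000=-0.00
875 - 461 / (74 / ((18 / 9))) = 31914 / 37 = 862.54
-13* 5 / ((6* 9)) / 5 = -13 / 54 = -0.24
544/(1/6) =3264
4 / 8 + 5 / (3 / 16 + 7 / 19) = 3209 / 338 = 9.49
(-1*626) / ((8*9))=-8.69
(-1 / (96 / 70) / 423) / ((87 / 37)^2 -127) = 47915 / 3376433376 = 0.00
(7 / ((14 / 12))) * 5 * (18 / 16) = 135 / 4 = 33.75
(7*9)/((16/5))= 315/16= 19.69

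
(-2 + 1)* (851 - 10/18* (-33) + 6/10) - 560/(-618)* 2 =-1341247/1545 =-868.12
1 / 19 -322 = -6117 / 19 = -321.95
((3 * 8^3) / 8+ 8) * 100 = 20000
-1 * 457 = -457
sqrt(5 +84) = sqrt(89) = 9.43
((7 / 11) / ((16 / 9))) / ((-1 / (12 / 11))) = -0.39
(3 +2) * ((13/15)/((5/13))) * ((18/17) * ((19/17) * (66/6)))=211926/1445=146.66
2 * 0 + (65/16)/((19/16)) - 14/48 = 1427/456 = 3.13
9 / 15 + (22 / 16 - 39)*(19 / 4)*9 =-257259 / 160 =-1607.87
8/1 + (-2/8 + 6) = 55/4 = 13.75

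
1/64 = 0.02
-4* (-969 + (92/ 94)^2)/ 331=8553620/ 731179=11.70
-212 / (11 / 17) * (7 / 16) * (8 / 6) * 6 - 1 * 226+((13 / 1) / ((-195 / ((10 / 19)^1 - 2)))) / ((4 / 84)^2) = -1389224 / 1045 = -1329.40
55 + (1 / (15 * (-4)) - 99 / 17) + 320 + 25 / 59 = 22241537 / 60180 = 369.58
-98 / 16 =-49 / 8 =-6.12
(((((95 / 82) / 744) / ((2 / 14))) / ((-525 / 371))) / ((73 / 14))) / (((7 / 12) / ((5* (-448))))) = 1578976 / 278349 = 5.67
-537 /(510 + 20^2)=-0.59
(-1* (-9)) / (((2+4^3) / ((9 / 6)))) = 0.20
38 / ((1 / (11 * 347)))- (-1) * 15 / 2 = 290107 / 2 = 145053.50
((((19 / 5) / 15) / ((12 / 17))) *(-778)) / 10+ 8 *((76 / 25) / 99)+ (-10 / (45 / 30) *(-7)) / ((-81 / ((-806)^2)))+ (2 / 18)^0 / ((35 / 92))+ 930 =-3493071755273 / 9355500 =-373370.93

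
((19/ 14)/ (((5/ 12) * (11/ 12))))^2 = 1871424/ 148225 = 12.63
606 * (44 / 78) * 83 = 368852 / 13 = 28373.23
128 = 128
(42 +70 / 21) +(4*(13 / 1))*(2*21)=6688 / 3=2229.33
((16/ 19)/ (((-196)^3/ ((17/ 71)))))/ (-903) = 17/ 573255105612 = 0.00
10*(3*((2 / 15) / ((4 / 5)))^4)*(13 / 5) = 0.06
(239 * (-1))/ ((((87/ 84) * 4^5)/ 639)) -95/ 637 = -144.15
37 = 37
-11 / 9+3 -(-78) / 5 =782 / 45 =17.38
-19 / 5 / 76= -1 / 20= -0.05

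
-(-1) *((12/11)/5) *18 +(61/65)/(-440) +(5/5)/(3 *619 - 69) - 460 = -456.07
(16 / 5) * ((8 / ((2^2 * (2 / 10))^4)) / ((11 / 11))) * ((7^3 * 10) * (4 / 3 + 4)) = 3430000 / 3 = 1143333.33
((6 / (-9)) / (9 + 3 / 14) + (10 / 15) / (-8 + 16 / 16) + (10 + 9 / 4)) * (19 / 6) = 2487575 / 65016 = 38.26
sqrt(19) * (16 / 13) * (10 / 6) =80 * sqrt(19) / 39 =8.94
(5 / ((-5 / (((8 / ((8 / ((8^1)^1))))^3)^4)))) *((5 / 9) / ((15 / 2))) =-137438953472 / 27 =-5090331610.07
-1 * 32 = -32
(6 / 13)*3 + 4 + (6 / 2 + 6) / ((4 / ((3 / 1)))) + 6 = 943 / 52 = 18.13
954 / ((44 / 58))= 13833 / 11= 1257.55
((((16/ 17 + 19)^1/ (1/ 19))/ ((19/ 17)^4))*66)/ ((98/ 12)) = 659540772/ 336091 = 1962.39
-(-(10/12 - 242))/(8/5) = -150.73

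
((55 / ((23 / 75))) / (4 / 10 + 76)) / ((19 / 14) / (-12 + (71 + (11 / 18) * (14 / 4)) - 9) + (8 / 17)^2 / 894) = 35007543388125 / 391864684724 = 89.34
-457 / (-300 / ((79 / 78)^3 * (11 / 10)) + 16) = 2478507053 / 1336881136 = 1.85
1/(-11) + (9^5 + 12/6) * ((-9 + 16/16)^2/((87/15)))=207859491/319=651597.15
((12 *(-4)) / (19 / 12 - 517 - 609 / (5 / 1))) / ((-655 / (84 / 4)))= -0.00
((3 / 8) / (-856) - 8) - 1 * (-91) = 568381 / 6848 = 83.00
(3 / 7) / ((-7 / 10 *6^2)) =-5 / 294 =-0.02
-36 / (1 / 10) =-360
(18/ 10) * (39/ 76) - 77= -28909/ 380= -76.08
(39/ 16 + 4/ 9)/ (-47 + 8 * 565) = 415/ 644112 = 0.00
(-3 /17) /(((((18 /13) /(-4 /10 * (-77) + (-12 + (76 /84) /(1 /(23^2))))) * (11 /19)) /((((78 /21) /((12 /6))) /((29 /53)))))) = -306499583 /824670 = -371.66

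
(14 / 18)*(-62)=-434 / 9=-48.22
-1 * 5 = -5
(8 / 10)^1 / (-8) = -1 / 10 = -0.10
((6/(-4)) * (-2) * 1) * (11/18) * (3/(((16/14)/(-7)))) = -539/16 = -33.69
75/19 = 3.95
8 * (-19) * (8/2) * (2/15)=-1216/15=-81.07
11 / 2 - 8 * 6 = -85 / 2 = -42.50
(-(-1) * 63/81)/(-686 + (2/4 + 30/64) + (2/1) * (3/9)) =-224/197097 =-0.00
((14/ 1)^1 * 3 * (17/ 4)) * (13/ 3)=773.50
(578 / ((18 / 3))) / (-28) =-289 / 84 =-3.44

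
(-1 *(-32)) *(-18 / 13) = -576 / 13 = -44.31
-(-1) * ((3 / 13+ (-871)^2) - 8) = 9862232 / 13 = 758633.23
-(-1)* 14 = 14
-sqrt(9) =-3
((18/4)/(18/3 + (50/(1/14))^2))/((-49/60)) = -135/12005147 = -0.00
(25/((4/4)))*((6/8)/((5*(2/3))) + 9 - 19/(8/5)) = -265/4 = -66.25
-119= -119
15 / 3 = 5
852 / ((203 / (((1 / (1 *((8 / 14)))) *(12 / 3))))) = 852 / 29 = 29.38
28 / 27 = 1.04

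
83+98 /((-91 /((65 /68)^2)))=189621 /2312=82.02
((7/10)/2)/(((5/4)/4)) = 28/25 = 1.12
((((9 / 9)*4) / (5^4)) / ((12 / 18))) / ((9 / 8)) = 16 / 1875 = 0.01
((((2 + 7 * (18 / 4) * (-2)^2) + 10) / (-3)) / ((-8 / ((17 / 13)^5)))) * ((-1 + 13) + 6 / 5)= 1077671463 / 3712930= 290.25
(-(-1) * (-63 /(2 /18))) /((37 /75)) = -42525 /37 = -1149.32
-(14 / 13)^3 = -2744 / 2197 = -1.25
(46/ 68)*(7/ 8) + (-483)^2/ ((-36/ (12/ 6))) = -3525095/ 272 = -12959.91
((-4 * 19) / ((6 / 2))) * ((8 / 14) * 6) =-608 / 7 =-86.86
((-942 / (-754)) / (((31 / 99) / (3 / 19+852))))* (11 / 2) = 18699.75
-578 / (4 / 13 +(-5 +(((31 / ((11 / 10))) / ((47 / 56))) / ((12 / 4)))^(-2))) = 2264491174400 / 18352272787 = 123.39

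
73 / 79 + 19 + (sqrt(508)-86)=-5220 / 79 + 2 * sqrt(127)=-43.54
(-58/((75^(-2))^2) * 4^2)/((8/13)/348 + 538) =-207556171875/3803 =-54576958.16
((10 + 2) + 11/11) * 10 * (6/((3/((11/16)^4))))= 951665/16384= 58.09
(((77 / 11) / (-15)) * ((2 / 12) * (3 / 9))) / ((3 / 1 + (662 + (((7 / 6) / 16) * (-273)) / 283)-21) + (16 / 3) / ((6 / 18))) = -31696 / 806803605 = -0.00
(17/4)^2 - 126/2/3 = -47/16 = -2.94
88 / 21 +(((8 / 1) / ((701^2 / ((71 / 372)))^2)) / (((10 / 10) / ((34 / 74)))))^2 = 700649465185964134179376260382894759 / 167200440555741441110987504414503932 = 4.19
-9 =-9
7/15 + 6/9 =17/15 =1.13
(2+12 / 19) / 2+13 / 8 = 447 / 152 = 2.94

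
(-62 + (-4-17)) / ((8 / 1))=-83 / 8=-10.38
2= 2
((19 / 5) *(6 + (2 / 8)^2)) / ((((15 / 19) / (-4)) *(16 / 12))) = -35017 / 400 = -87.54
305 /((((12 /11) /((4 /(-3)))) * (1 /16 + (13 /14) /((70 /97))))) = -276.29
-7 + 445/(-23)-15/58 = -35493/1334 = -26.61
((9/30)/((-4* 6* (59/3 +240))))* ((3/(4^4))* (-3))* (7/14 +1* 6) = 0.00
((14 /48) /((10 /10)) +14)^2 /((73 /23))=2705927 /42048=64.35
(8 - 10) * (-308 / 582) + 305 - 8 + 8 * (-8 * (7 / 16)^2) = 332681 / 1164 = 285.81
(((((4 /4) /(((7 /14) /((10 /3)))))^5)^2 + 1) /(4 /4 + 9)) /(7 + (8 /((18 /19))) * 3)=10240000059049 /19092510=536335.98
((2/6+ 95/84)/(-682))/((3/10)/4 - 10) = 205/947639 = 0.00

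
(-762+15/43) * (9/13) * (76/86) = -11200842/24037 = -465.98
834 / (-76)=-417 / 38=-10.97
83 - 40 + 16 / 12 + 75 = 358 / 3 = 119.33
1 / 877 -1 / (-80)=957 / 70160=0.01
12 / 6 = 2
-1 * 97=-97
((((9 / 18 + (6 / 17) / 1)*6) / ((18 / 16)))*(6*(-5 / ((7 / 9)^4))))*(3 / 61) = -45664560 / 2489837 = -18.34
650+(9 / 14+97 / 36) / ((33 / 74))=2733817 / 4158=657.48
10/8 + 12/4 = 17/4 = 4.25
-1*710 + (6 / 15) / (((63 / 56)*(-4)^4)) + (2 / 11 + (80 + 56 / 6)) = -620.48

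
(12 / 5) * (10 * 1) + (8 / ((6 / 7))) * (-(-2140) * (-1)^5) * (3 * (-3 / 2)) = 89904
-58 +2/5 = -288/5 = -57.60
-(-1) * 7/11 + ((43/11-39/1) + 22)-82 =-1039/11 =-94.45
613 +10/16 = 4909/8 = 613.62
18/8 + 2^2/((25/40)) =8.65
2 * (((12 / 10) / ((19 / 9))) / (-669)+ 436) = 18473284 / 21185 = 872.00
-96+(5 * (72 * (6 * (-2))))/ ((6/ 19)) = -13776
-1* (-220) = 220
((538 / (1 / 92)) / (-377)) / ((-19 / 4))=27.64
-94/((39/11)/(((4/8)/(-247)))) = 517/9633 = 0.05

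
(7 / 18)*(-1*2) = -0.78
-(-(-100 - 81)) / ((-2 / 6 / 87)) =47241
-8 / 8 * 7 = -7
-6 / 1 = -6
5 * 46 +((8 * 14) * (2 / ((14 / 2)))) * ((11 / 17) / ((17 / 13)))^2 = 19864198 / 83521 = 237.83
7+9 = 16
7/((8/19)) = 16.62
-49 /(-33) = 49 /33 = 1.48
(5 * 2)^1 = 10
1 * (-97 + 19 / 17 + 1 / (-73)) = -119007 / 1241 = -95.90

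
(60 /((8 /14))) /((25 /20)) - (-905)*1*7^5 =15210419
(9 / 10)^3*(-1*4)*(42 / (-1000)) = 15309 / 125000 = 0.12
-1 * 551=-551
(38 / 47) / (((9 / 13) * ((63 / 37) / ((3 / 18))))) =9139 / 79947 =0.11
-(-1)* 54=54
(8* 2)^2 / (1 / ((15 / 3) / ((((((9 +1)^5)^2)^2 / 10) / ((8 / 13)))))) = 0.00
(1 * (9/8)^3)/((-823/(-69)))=0.12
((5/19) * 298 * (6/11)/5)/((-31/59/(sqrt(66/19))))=-105492 * sqrt(1254)/123101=-30.35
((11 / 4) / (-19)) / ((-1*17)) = 11 / 1292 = 0.01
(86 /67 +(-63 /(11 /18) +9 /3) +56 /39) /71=-2798747 /2040753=-1.37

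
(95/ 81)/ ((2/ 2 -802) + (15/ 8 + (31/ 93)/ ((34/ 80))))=-12920/ 8794521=-0.00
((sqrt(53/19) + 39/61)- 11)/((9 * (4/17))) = -2686/549 + 17 * sqrt(1007)/684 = -4.10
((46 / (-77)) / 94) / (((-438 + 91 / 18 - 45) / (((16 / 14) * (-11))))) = -3312 / 19812709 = -0.00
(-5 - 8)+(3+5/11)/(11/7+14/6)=-5464/451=-12.12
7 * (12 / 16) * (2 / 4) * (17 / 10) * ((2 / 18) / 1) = 119 / 240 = 0.50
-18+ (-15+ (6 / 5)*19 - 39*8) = -322.20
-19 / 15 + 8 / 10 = -7 / 15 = -0.47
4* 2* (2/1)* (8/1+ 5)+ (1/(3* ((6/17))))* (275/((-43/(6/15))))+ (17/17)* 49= 254.58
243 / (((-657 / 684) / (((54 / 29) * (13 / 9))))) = -1440504 / 2117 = -680.45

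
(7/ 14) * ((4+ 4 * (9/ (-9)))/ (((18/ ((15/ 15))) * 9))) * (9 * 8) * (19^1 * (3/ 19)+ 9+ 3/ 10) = 0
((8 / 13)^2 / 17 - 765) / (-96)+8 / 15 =3908131 / 459680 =8.50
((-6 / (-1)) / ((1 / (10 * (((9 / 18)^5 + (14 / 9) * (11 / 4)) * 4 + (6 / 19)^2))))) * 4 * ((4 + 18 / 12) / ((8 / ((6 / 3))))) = 24782615 / 4332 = 5720.83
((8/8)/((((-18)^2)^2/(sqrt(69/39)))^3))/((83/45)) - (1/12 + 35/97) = -517/1164 + 115 * sqrt(299)/1802985976362774528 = -0.44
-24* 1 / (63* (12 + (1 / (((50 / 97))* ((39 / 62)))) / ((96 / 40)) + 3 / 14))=-6240 / 221119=-0.03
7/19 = 0.37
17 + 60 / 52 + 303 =4175 / 13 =321.15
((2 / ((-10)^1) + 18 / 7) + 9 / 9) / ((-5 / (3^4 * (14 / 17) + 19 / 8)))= -46.58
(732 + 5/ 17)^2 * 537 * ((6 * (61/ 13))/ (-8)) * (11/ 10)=-167527842106581/ 150280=-1114771374.15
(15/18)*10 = 25/3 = 8.33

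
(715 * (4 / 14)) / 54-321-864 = -223250 / 189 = -1181.22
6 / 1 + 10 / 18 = 59 / 9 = 6.56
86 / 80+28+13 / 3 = 4009 / 120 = 33.41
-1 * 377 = -377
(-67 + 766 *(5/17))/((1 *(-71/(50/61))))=-134550/73627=-1.83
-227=-227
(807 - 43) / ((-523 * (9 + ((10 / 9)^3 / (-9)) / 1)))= -5012604 / 30359627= -0.17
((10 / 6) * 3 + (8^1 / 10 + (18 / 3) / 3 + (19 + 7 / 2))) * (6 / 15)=303 / 25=12.12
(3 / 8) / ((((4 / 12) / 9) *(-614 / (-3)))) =243 / 4912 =0.05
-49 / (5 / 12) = -588 / 5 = -117.60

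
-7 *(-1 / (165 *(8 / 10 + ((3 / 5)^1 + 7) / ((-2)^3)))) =-28 / 99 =-0.28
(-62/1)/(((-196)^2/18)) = -279/9604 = -0.03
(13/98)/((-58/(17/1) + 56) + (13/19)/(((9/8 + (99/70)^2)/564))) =42867591/56896886452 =0.00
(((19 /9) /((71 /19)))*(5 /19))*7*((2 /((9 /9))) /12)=0.17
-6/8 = -0.75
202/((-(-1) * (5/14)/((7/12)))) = 4949/15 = 329.93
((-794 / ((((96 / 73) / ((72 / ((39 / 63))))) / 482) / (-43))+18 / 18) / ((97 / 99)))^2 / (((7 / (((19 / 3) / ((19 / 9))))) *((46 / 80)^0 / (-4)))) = -42104689094246464419302448 / 11130847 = -3782703067812042014.35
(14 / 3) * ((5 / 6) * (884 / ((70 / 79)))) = 34918 / 9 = 3879.78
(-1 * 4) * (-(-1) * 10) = -40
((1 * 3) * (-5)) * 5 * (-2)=150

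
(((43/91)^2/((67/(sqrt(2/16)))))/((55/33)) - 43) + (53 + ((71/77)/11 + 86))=5547 * sqrt(2)/11096540 + 81383/847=96.08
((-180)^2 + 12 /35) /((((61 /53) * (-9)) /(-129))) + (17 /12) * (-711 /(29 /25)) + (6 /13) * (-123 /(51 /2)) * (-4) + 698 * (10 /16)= 403076.19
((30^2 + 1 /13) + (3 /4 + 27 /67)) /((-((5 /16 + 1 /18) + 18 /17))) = -274515660 /434629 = -631.61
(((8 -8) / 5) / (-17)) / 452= 0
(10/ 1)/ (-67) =-10/ 67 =-0.15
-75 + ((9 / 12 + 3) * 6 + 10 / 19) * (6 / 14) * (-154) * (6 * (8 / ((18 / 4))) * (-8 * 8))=1037398.68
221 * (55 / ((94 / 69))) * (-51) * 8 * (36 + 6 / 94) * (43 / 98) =-6235085077650 / 108241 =-57603727.59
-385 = -385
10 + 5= 15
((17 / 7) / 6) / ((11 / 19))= 323 / 462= 0.70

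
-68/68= -1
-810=-810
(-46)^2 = 2116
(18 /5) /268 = 9 /670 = 0.01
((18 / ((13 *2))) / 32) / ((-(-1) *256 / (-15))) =-0.00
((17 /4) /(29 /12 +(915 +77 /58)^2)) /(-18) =-14297 /50843011296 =-0.00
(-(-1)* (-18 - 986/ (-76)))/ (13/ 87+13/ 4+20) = -0.21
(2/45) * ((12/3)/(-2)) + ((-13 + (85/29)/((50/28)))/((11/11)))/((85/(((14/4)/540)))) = -398243/4437000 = -0.09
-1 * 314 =-314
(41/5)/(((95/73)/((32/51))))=95776/24225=3.95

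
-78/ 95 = -0.82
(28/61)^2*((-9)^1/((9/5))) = -3920/3721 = -1.05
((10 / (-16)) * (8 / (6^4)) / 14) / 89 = -5 / 1614816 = -0.00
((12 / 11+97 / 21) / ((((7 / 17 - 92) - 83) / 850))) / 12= -2.32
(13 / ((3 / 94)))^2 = 1493284 / 9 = 165920.44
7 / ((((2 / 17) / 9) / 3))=3213 / 2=1606.50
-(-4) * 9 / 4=9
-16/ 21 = -0.76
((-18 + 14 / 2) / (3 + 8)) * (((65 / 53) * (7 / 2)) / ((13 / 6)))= -105 / 53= -1.98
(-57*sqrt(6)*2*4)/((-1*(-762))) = -76*sqrt(6)/127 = -1.47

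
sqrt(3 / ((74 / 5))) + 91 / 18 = sqrt(1110) / 74 + 91 / 18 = 5.51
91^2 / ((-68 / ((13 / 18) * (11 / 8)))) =-1184183 / 9792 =-120.93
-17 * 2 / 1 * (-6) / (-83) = -204 / 83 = -2.46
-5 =-5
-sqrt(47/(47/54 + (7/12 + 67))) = -6 * sqrt(1042413)/7393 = -0.83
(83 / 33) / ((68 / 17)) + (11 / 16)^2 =9305 / 8448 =1.10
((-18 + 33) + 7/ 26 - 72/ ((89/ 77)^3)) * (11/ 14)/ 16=-1.54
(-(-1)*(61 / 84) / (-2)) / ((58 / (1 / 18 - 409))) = 449021 / 175392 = 2.56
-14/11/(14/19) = -19/11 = -1.73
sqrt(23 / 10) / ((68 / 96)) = 12 * sqrt(230) / 85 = 2.14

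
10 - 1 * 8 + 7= 9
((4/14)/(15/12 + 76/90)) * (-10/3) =-1200/2639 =-0.45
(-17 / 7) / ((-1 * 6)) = 17 / 42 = 0.40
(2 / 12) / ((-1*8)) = -1 / 48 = -0.02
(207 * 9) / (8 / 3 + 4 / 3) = 1863 / 4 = 465.75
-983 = -983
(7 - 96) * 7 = -623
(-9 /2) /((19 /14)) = -63 /19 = -3.32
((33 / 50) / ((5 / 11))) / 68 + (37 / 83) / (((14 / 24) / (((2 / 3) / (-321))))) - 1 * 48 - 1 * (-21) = -85541291137 / 3170517000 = -26.98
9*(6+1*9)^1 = 135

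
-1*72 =-72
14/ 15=0.93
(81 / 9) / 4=9 / 4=2.25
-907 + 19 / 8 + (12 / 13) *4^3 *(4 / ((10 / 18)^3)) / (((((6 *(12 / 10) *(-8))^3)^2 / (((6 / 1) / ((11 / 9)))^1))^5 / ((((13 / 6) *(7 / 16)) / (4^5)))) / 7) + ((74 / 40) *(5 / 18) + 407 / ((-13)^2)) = -141952107726118021971140624223339042594270838917944257630160058808515803755 / 157426708070365450289907246457282724471841534385371610218465865972580352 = -901.70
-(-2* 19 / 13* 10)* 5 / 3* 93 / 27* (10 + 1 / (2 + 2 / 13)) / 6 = 4314425 / 14742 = 292.66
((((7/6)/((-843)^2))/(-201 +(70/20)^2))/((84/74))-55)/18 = -132793648781/43459739595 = -3.06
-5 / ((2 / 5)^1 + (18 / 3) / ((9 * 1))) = -75 / 16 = -4.69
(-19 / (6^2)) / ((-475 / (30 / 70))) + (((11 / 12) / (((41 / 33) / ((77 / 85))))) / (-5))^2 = 1871517169 / 102019890000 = 0.02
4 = 4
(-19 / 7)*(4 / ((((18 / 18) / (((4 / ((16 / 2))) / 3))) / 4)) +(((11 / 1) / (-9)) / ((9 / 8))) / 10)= -2812 / 405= -6.94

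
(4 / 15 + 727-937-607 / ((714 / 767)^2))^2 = 5382693191672596969 / 6497299040400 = 828450.89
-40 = -40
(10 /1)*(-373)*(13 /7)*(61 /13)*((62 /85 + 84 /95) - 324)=23692880924 /2261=10478938.93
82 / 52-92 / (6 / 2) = -2269 / 78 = -29.09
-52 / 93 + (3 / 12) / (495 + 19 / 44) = -1132525 / 2027307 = -0.56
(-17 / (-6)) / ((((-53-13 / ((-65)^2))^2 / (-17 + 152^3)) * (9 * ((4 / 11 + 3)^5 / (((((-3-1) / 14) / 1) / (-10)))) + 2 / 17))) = 15853631973018125 / 607100692981158648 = 0.03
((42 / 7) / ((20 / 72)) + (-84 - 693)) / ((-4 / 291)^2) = -319840137 / 80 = -3998001.71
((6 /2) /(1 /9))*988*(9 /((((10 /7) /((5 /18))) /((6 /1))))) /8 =140049 /4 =35012.25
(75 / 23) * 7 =525 / 23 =22.83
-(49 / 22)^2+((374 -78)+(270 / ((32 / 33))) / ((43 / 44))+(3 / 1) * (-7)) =5774831 / 10406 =554.95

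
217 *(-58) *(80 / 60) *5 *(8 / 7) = -287680 / 3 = -95893.33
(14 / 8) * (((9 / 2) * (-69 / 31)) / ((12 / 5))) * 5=-36225 / 992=-36.52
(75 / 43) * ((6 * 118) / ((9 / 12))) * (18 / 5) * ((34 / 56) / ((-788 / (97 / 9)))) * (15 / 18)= -2432275 / 59297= -41.02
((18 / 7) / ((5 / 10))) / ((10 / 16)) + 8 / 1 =568 / 35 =16.23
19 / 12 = 1.58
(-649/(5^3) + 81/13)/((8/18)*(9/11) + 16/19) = 0.86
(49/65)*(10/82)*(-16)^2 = 23.53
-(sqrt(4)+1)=-3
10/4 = 5/2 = 2.50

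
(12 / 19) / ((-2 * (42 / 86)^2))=-3698 / 2793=-1.32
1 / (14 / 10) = 5 / 7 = 0.71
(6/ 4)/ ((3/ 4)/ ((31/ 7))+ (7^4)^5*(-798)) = -62/ 2631868111560434240977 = -0.00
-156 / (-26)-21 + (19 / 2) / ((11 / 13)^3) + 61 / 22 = 4597 / 1331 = 3.45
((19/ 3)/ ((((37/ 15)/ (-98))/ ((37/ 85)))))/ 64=-931/ 544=-1.71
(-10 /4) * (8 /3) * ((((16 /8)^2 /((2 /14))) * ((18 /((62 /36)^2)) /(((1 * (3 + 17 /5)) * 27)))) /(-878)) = 3150 /421879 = 0.01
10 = 10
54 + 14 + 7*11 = 145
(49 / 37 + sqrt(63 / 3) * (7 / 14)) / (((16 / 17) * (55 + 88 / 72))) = 7497 / 299552 + 153 * sqrt(21) / 16192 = 0.07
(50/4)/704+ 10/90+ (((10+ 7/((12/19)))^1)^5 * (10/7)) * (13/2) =741154328161591/19160064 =38682247.00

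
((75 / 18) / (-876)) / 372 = -25 / 1955232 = -0.00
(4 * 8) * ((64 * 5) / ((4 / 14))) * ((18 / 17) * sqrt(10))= 645120 * sqrt(10) / 17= 120002.86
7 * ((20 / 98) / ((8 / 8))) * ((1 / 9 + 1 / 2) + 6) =85 / 9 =9.44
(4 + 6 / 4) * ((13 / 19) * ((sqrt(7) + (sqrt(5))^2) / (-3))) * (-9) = 429 * sqrt(7) / 38 + 2145 / 38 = 86.32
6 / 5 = 1.20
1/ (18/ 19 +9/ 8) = 152/ 315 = 0.48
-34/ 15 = -2.27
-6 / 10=-3 / 5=-0.60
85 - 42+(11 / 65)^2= 181796 / 4225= 43.03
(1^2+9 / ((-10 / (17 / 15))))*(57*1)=-57 / 50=-1.14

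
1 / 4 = 0.25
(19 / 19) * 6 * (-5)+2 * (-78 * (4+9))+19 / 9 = -2055.89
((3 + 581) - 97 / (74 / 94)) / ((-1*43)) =-17049 / 1591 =-10.72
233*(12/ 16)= 699/ 4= 174.75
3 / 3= 1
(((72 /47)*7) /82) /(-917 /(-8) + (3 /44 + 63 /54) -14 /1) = 66528 /51818957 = 0.00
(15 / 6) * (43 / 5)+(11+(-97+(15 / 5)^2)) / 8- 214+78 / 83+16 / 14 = -929797 / 4648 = -200.04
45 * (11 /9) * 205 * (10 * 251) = 28300250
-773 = -773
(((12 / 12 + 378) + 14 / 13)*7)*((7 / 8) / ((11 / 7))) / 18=82.30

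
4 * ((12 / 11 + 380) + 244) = 27504 / 11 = 2500.36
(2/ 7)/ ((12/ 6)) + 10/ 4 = 37/ 14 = 2.64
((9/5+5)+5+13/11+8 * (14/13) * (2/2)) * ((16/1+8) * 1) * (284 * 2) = 210505344/715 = 294413.07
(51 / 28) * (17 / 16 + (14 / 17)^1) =1539 / 448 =3.44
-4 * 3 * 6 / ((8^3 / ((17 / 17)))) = -9 / 64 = -0.14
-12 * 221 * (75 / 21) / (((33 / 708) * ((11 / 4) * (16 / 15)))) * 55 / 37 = -293377500 / 2849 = -102975.61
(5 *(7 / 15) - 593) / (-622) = 886 / 933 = 0.95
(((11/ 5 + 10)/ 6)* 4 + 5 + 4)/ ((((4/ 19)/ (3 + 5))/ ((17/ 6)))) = 83011/ 45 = 1844.69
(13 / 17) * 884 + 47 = 723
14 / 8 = 7 / 4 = 1.75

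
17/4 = 4.25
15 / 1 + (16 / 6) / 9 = 413 / 27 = 15.30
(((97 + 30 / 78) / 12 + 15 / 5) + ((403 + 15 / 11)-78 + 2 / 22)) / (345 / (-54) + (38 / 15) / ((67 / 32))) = -291083175 / 4465747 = -65.18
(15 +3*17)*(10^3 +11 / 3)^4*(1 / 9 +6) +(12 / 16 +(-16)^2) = 397821621935592001 / 972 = 409281504048962.96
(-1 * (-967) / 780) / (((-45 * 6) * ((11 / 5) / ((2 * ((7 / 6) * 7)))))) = -0.03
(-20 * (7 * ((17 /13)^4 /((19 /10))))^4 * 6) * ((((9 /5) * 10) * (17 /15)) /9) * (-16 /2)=2542340952050041050609890560000 /86717757925361180058961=29317420.25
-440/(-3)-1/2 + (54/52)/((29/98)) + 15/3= 349877/2262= 154.68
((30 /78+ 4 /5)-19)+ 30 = 792 /65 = 12.18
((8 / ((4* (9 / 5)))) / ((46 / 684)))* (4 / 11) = 1520 / 253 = 6.01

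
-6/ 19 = -0.32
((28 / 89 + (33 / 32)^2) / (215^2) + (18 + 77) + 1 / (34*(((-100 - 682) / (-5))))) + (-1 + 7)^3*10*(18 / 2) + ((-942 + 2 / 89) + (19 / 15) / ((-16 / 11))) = 1561864934143194653 / 84006679065600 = 18592.15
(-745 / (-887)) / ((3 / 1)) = 745 / 2661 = 0.28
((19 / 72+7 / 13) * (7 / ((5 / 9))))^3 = 145282709593 / 140608000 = 1033.25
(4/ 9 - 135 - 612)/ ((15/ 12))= -26876/ 45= -597.24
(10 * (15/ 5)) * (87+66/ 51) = 45030/ 17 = 2648.82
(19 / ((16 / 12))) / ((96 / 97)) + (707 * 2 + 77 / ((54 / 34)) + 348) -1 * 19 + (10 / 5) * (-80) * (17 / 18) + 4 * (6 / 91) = 520501115 / 314496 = 1655.03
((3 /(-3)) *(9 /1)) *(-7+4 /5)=279 /5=55.80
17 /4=4.25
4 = 4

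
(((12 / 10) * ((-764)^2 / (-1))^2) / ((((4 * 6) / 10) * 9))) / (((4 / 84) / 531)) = 211064282147712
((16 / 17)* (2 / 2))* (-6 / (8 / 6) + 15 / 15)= -56 / 17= -3.29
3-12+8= -1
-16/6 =-2.67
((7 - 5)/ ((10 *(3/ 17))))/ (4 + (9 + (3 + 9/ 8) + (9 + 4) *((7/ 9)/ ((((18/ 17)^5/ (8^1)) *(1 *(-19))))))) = 457747848/ 5624634745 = 0.08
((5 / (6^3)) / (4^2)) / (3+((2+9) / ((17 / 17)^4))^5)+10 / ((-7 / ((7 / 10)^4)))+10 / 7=528702921847 / 487027296000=1.09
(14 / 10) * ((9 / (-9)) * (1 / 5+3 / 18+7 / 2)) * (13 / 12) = -2639 / 450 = -5.86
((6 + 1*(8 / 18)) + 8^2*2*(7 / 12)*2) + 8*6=1834 / 9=203.78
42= 42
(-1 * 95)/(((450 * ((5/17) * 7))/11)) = -3553/3150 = -1.13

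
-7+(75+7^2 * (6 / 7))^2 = 13682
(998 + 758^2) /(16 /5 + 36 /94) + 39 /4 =270530559 /1684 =160647.60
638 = 638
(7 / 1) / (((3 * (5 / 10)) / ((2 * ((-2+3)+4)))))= 140 / 3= 46.67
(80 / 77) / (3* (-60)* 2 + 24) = -5 / 1617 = -0.00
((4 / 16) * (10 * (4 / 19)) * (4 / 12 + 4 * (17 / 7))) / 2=1055 / 399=2.64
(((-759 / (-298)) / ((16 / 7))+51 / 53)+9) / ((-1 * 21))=-933031 / 1768928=-0.53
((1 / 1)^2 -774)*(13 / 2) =-10049 / 2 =-5024.50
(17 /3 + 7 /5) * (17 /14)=901 /105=8.58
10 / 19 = 0.53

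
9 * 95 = 855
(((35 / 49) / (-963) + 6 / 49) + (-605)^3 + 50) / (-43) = 10449328748282 / 2029041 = 5149885.46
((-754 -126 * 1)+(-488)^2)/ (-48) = -4943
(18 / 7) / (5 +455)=0.01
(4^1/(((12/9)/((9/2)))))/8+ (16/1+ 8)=411/16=25.69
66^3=287496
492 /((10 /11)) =2706 /5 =541.20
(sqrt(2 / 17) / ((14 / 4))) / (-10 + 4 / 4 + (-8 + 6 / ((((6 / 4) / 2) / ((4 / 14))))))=-2 * sqrt(34) / 1751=-0.01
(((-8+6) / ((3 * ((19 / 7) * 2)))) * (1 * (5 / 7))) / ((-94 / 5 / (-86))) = -1075 / 2679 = -0.40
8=8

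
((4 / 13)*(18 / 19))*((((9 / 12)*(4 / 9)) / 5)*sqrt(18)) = 72*sqrt(2) / 1235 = 0.08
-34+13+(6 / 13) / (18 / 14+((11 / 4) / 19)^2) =-14180271 / 686803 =-20.65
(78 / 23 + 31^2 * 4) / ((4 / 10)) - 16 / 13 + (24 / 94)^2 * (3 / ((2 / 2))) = 6352234581 / 660491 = 9617.44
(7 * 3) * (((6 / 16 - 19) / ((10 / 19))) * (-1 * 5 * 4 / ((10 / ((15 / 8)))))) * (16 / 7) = 25479 / 4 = 6369.75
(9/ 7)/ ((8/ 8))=1.29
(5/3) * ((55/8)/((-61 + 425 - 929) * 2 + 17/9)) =-75/7384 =-0.01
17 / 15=1.13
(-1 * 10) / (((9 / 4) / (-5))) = 200 / 9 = 22.22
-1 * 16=-16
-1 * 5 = -5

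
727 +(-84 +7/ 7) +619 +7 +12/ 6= 1272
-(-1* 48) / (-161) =-48 / 161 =-0.30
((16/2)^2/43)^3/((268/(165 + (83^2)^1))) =462290944/5326969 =86.78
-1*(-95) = 95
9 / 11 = 0.82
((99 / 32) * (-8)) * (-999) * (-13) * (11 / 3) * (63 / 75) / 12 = -32999967 / 400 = -82499.92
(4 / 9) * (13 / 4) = 1.44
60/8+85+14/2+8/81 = 16135/162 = 99.60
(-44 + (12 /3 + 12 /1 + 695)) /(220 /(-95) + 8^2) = 12673 /1172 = 10.81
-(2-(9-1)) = 6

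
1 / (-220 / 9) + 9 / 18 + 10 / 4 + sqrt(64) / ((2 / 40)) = 35851 / 220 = 162.96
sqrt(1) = 1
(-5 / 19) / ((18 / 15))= -0.22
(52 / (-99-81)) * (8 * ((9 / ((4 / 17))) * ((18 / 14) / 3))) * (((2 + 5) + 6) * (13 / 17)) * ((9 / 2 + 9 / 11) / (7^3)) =-771147 / 132055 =-5.84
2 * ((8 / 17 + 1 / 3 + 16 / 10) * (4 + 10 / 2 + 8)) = 1226 / 15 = 81.73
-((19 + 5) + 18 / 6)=-27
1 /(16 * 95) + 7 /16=333 /760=0.44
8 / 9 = 0.89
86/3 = 28.67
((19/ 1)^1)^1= 19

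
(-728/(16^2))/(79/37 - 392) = 3367/461600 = 0.01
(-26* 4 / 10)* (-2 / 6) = 52 / 15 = 3.47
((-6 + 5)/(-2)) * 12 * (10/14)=30/7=4.29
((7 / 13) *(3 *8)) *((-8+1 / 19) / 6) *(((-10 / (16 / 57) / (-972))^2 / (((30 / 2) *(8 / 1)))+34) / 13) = -5794757729453 / 129437927424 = -44.77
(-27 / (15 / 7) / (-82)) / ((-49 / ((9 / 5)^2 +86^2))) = -1664829 / 71750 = -23.20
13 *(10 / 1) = 130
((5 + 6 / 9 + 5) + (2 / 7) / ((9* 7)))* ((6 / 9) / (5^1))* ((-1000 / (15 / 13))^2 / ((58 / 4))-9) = 18175447316 / 246645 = 73690.72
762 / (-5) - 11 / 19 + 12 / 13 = -187789 / 1235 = -152.06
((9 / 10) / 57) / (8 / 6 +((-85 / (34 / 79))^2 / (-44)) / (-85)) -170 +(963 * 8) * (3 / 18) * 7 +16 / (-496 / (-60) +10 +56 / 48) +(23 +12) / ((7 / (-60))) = 49815654162002 / 5847714455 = 8518.82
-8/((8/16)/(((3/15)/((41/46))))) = -736/205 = -3.59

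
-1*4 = -4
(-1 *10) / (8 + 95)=-10 / 103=-0.10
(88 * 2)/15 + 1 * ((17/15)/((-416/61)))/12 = 175511/14976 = 11.72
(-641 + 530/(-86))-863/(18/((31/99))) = -50739875/76626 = -662.18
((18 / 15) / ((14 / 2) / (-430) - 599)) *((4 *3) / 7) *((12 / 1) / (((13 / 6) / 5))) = -0.10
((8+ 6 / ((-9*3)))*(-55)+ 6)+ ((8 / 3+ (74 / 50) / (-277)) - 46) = -28988383 / 62325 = -465.12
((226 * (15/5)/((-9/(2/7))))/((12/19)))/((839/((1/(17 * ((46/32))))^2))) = -549632/8080831017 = -0.00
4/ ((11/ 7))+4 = 72/ 11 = 6.55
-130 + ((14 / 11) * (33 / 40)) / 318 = -275593 / 2120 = -130.00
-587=-587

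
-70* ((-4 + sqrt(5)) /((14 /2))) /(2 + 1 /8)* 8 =66.41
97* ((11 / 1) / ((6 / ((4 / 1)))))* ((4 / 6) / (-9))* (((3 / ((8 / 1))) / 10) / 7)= -1067 / 3780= -0.28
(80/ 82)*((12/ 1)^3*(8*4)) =2211840/ 41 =53947.32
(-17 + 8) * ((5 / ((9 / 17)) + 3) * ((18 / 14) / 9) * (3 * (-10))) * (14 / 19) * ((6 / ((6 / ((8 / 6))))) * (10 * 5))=448000 / 19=23578.95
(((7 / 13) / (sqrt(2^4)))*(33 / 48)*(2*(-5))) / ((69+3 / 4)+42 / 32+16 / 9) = -0.01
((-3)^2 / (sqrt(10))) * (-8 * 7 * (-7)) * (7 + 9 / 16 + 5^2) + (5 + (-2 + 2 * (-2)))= -1 + 229761 * sqrt(10) / 20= 36327.40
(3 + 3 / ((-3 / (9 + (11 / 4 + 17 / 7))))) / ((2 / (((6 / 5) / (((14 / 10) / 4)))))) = -939 / 49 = -19.16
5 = 5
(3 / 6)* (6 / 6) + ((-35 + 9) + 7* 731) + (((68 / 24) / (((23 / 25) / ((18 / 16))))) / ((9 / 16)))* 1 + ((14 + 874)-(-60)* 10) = 908821 / 138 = 6585.66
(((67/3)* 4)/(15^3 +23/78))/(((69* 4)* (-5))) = -1742/90829185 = -0.00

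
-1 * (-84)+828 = 912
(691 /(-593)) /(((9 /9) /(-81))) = 55971 /593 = 94.39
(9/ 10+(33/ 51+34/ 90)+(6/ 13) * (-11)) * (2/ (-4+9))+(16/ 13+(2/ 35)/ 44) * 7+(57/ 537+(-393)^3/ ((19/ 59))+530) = -140251954979801449/ 744104790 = -188484144.79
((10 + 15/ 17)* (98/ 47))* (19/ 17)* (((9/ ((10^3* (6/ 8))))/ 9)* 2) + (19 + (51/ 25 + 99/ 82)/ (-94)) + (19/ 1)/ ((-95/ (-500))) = 19886964097/ 167070900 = 119.03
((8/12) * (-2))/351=-4/1053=-0.00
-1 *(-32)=32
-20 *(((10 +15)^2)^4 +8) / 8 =-762939453165 / 2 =-381469726582.50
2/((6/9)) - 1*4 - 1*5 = -6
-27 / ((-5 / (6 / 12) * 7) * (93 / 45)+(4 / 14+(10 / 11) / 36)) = 37422 / 200077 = 0.19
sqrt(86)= 9.27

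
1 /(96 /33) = 11 /32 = 0.34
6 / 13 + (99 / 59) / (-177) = 20457 / 45253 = 0.45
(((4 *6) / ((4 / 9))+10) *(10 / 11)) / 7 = 640 / 77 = 8.31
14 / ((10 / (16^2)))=1792 / 5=358.40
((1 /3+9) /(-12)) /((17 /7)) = -49 /153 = -0.32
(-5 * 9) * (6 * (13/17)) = -3510/17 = -206.47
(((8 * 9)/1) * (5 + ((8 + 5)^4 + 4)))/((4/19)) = 9770940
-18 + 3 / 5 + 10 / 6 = -236 / 15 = -15.73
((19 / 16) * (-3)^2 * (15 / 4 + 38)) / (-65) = -28557 / 4160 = -6.86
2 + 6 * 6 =38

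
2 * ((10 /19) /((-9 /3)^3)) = -20 /513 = -0.04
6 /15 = 2 /5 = 0.40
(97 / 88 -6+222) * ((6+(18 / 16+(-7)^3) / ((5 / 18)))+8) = -264159.19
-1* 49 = -49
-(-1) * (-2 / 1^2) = -2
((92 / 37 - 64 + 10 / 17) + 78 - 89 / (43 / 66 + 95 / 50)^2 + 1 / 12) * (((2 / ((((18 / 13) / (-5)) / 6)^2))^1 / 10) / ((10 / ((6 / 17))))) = 788437722761 / 68228568468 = 11.56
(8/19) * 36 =288/19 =15.16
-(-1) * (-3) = -3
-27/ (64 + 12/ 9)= -81/ 196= -0.41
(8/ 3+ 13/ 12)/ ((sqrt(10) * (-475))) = -3 * sqrt(10)/ 3800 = -0.00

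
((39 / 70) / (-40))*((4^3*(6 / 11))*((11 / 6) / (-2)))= 78 / 175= 0.45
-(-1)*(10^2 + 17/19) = 1917/19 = 100.89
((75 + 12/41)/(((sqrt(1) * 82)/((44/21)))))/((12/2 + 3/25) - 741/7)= -94325/4890029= -0.02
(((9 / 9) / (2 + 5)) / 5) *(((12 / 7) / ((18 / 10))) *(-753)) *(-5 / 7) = 5020 / 343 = 14.64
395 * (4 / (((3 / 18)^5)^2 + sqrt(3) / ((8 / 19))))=-95536558080 / 61869056102940671 + 13719734546336317440 * sqrt(3) / 61869056102940671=384.09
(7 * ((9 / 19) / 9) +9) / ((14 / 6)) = 534 / 133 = 4.02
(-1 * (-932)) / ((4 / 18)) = 4194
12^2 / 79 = 144 / 79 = 1.82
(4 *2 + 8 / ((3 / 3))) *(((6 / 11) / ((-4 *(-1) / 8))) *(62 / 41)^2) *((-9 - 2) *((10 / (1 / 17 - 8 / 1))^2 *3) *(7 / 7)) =-284394496 / 136161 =-2088.66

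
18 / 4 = 9 / 2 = 4.50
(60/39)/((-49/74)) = -1480/637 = -2.32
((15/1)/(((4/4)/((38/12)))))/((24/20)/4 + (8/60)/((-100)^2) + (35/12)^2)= 21375000/3963131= 5.39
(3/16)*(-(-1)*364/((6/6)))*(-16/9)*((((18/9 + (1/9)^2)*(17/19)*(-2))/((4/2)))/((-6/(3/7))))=-72046/4617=-15.60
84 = 84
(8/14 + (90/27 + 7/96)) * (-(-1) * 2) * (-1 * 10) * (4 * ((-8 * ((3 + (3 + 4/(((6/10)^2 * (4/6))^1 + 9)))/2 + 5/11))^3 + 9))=8057251.30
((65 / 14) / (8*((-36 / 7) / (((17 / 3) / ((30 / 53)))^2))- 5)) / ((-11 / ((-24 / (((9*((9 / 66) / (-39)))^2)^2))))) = -25675822988184512 / 13448228229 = -1909234.63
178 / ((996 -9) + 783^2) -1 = -306949 / 307038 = -1.00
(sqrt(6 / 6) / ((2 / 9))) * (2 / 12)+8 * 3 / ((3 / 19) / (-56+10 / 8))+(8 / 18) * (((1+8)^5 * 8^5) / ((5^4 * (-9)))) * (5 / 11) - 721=-431938327 / 5500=-78534.24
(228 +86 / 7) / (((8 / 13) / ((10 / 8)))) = 54665 / 112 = 488.08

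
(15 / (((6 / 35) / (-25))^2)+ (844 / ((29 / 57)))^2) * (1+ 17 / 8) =774800227325 / 80736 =9596713.08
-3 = -3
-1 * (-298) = 298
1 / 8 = 0.12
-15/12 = -5/4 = -1.25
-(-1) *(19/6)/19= 1/6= 0.17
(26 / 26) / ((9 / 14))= 14 / 9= 1.56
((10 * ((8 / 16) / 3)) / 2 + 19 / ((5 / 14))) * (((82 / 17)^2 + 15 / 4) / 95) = 50625451 / 3294600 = 15.37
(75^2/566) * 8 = 22500/283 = 79.51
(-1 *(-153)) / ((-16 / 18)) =-1377 / 8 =-172.12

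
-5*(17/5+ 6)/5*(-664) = 6241.60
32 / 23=1.39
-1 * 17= -17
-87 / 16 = -5.44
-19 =-19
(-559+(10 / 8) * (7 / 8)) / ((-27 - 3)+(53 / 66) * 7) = 589149 / 25744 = 22.88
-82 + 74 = -8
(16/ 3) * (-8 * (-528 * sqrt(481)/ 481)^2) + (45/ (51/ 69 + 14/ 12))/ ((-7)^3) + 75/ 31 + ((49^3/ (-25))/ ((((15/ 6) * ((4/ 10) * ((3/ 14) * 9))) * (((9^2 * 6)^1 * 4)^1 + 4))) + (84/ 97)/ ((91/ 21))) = -2121191094704195923679/ 85780999596187350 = -24727.98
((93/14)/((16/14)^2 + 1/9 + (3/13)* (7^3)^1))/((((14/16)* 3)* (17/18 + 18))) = 4212/2540527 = 0.00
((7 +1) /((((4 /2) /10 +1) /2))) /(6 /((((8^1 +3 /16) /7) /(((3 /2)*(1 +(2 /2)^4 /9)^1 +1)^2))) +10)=2620 /9133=0.29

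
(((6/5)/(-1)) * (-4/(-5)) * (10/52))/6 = -2/65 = -0.03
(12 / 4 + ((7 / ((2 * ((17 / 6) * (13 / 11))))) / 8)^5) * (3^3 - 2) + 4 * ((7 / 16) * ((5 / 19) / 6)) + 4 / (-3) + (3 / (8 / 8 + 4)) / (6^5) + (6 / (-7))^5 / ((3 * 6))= 164697903061374378314339687 / 2234138679928816971448320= 73.72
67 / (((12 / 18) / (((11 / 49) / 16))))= 2211 / 1568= 1.41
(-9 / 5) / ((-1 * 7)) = 9 / 35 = 0.26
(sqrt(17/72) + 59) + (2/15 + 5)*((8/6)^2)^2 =sqrt(34)/12 + 91397/1215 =75.71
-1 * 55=-55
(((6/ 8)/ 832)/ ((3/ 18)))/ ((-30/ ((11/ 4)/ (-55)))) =3/ 332800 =0.00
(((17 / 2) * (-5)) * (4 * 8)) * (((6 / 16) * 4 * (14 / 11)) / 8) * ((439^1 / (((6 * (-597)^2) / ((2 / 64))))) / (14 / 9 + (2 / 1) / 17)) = -4440485 / 3568525312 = -0.00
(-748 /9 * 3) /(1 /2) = -1496 /3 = -498.67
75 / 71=1.06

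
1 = 1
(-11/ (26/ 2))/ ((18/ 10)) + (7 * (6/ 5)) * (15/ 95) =9517/ 11115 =0.86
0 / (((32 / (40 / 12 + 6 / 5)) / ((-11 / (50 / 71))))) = 0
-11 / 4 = -2.75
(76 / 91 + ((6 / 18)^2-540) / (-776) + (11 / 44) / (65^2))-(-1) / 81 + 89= 168316939523 / 1858966200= 90.54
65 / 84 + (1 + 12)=1157 / 84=13.77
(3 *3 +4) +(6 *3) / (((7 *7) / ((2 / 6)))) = 643 / 49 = 13.12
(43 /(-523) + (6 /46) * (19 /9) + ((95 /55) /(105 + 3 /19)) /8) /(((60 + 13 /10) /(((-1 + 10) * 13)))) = 26834614885 /72027053736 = 0.37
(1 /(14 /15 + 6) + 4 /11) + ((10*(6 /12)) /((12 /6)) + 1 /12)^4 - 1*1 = 44.04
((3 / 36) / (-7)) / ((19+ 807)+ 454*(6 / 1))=-1 / 298200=-0.00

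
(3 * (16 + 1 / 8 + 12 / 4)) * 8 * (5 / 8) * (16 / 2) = 2295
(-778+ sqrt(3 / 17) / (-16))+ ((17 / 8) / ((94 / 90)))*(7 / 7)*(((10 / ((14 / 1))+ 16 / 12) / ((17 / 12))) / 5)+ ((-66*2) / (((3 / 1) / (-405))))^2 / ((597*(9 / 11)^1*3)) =28274059337 / 130942-sqrt(51) / 272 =215928.09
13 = 13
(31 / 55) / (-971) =-31 / 53405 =-0.00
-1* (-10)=10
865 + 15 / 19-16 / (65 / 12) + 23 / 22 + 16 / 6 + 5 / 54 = 317879344 / 366795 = 866.64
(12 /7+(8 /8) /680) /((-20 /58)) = -236843 /47600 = -4.98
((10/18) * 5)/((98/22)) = 0.62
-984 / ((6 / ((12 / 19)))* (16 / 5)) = -615 / 19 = -32.37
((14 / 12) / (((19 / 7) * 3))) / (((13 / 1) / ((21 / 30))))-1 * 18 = -799937 / 44460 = -17.99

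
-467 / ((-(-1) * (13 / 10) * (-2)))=179.62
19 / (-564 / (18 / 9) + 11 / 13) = -247 / 3655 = -0.07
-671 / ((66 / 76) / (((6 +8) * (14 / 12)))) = -113582 / 9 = -12620.22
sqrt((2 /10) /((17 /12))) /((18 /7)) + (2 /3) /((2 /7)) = 7*sqrt(255) /765 + 7 /3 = 2.48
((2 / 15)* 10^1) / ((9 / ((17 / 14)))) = 34 / 189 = 0.18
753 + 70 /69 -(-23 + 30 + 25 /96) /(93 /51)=51338257 /68448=750.03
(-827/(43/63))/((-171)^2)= -5789/139707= -0.04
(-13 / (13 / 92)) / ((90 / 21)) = -322 / 15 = -21.47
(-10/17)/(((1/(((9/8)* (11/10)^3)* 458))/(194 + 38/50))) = -13356596979/170000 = -78568.22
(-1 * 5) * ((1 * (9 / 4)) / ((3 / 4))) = -15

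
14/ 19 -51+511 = 8754/ 19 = 460.74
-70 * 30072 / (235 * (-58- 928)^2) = -105252 / 11423303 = -0.01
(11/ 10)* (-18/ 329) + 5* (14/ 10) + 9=26221/ 1645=15.94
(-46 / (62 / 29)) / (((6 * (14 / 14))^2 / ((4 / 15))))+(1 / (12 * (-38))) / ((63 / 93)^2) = -5116771 / 31169880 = -0.16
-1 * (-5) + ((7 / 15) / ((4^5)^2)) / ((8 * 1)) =629145607 / 125829120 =5.00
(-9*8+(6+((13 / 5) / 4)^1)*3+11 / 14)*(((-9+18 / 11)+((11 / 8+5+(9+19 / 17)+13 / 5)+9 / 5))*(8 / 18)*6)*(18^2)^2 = -6353592522012 / 32725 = -194151031.99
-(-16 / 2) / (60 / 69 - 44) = -23 / 124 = -0.19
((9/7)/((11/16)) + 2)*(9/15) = 894/385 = 2.32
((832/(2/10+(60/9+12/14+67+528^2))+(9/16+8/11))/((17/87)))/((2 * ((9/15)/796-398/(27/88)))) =-7785364901139855/3052978151985029752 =-0.00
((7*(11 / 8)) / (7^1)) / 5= 0.28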